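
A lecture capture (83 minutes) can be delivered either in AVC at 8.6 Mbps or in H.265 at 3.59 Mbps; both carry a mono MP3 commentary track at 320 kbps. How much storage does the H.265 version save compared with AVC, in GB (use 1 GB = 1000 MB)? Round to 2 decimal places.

83 min = 4980 s
Audio: 320 kbps = 0.320 Mbps.
AVC: 8.920 Mbps × 4980 s = 44421.6 Mb = 5.553 GB.
H.265: 3.910 Mbps × 4980 s = 19471.8 Mb = 2.434 GB.
Saving: 5.553 − 2.434 = 3.119 GB.

3.12 GB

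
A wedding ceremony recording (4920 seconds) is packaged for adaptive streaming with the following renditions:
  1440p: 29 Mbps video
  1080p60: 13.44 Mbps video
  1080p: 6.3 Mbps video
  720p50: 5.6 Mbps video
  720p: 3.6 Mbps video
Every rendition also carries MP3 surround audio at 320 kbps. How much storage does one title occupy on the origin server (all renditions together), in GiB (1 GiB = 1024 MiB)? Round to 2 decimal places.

34.10 GiB

Audio: 320 kbps = 0.320 Mbps.
Sum of rendition bitrates: (29+0.320) + (13.44+0.320) + (6.3+0.320) + (5.6+0.320) + (3.6+0.320) = 59.540 Mbps.
× 4920 s = 292,937 Mb = 36,617 MB = 34.10 GiB.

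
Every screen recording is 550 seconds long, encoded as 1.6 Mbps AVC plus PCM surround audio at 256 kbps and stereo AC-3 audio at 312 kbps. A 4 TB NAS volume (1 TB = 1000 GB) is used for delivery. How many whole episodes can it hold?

Audio total: 256 + 312 = 568 kbps = 0.568 Mbps.
Total bitrate: 2.168 Mbps.
Per item: 2.168 Mbps × 550 s = 1,192 Mb = 149.1 MB.
Capacity: 4 TB = 32,000,000 Mb; 26836.63 items → 26836 complete.

26836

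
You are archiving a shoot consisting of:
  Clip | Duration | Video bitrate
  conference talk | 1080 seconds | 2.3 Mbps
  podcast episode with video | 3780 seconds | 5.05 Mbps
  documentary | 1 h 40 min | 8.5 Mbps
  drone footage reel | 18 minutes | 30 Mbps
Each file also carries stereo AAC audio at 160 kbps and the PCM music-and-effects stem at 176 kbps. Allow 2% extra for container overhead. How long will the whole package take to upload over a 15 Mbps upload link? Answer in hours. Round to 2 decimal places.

Audio total: 160 + 176 = 336 kbps = 0.336 Mbps.
conference talk: 2.636 Mbps × 1080 s × 1.02 = 2903.8 Mb
podcast episode with video: 5.386 Mbps × 3780 s × 1.02 = 20766.3 Mb
documentary: 8.836 Mbps × 6000 s × 1.02 = 54076.3 Mb
drone footage reel: 30.336 Mbps × 1080 s × 1.02 = 33418.1 Mb
Total: 111164.5 Mb = 13895.6 MB.
At 15 Mbps: 111164.5 / 15 = 7411 s ≈ 2.06 hours.

2.06 hours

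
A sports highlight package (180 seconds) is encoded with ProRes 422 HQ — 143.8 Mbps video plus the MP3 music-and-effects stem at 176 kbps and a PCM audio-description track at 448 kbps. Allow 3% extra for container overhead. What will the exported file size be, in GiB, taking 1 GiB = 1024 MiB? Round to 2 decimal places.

Audio total: 176 + 448 = 624 kbps = 0.624 Mbps.
Total bitrate: 143.8 + 0.624 = 144.424 Mbps.
Stream data: 144.424 Mbps × 180 s = 25996.3 Mb.
With 3% container overhead: ×1.03.
26,776 Mb = 3,347,026,200 bytes ÷ 1,073,741,824 = 3.117 GiB.

3.12 GiB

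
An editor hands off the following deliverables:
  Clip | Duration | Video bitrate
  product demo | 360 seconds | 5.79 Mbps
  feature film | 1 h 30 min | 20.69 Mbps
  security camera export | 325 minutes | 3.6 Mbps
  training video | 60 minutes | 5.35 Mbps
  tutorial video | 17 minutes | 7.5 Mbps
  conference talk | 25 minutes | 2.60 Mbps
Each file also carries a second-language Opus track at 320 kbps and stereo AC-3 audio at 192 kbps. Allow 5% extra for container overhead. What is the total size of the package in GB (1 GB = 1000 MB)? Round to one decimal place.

Audio total: 320 + 192 = 512 kbps = 0.512 Mbps.
product demo: 6.302 Mbps × 360 s × 1.05 = 2382.2 Mb
feature film: 21.202 Mbps × 5400 s × 1.05 = 120215.3 Mb
security camera export: 4.112 Mbps × 19500 s × 1.05 = 84193.2 Mb
training video: 5.862 Mbps × 3600 s × 1.05 = 22158.4 Mb
tutorial video: 8.012 Mbps × 1020 s × 1.05 = 8580.9 Mb
conference talk: 3.112 Mbps × 1500 s × 1.05 = 4901.4 Mb
Total: 242431.3 Mb = 30303.9 MB.
= 30.30 GB.

30.3 GB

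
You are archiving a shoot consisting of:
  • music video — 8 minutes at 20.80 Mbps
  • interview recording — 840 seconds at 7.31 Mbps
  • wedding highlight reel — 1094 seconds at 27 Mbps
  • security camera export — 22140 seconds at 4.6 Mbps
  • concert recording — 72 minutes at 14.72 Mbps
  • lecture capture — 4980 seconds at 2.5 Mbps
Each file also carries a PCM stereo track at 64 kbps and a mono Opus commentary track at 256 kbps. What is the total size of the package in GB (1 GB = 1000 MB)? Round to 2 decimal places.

29.30 GB

Audio total: 64 + 256 = 320 kbps = 0.320 Mbps.
music video: 21.120 Mbps × 480 s = 10137.6 Mb
interview recording: 7.630 Mbps × 840 s = 6409.2 Mb
wedding highlight reel: 27.320 Mbps × 1094 s = 29888.1 Mb
security camera export: 4.920 Mbps × 22140 s = 108928.8 Mb
concert recording: 15.040 Mbps × 4320 s = 64972.8 Mb
lecture capture: 2.820 Mbps × 4980 s = 14043.6 Mb
Total: 234380.1 Mb = 29297.5 MB.
= 29.30 GB.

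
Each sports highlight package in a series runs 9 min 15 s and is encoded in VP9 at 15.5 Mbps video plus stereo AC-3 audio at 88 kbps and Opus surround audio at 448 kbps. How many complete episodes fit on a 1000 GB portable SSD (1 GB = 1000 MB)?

898

9 min 15 s = 555 s
Audio total: 88 + 448 = 536 kbps = 0.536 Mbps.
Total bitrate: 16.036 Mbps.
Per item: 16.036 Mbps × 555 s = 8,900 Mb = 1,112 MB.
Capacity: 1000 GB = 8,000,000 Mb; 898.88 items → 898 complete.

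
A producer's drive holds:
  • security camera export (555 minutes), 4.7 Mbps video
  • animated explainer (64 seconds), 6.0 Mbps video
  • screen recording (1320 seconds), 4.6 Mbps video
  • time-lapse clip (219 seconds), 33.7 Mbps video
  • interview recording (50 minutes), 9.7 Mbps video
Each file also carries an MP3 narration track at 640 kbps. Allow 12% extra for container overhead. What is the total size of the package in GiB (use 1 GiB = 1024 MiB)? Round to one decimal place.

Audio: 640 kbps = 0.640 Mbps.
security camera export: 5.340 Mbps × 33300 s × 1.12 = 199160.6 Mb
animated explainer: 6.640 Mbps × 64 s × 1.12 = 476.0 Mb
screen recording: 5.240 Mbps × 1320 s × 1.12 = 7746.8 Mb
time-lapse clip: 34.340 Mbps × 219 s × 1.12 = 8422.9 Mb
interview recording: 10.340 Mbps × 3000 s × 1.12 = 34742.4 Mb
Total: 250548.7 Mb = 31318.6 MB.
= 29.17 GiB.

29.2 GiB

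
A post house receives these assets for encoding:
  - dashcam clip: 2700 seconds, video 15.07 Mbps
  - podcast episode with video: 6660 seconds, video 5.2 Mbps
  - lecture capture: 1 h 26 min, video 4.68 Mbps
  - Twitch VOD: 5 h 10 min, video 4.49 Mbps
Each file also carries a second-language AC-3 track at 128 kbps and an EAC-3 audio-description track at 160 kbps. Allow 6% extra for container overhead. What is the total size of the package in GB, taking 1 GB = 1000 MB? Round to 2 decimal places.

25.51 GB

Audio total: 128 + 160 = 288 kbps = 0.288 Mbps.
dashcam clip: 15.358 Mbps × 2700 s × 1.06 = 43954.6 Mb
podcast episode with video: 5.488 Mbps × 6660 s × 1.06 = 38743.1 Mb
lecture capture: 4.968 Mbps × 5160 s × 1.06 = 27173.0 Mb
Twitch VOD: 4.778 Mbps × 18600 s × 1.06 = 94203.0 Mb
Total: 204073.7 Mb = 25509.2 MB.
= 25.51 GB.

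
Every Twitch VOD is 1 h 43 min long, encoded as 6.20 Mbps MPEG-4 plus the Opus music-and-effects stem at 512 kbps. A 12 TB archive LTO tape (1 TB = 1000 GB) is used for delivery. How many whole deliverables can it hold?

1 h 43 min = 103 min = 6180 s
Audio: 512 kbps = 0.512 Mbps.
Total bitrate: 6.712 Mbps.
Per item: 6.712 Mbps × 6180 s = 41,480 Mb = 5,185 MB.
Capacity: 12 TB = 96,000,000 Mb; 2314.36 items → 2314 complete.

2314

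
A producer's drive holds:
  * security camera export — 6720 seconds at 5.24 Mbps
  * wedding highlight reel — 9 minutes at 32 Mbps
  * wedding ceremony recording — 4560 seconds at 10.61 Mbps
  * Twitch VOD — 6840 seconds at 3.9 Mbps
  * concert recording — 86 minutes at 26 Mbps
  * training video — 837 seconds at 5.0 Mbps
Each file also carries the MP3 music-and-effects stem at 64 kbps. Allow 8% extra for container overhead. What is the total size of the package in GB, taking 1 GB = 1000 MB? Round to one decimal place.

36.1 GB

Audio: 64 kbps = 0.064 Mbps.
security camera export: 5.304 Mbps × 6720 s × 1.08 = 38494.3 Mb
wedding highlight reel: 32.064 Mbps × 540 s × 1.08 = 18699.7 Mb
wedding ceremony recording: 10.674 Mbps × 4560 s × 1.08 = 52567.3 Mb
Twitch VOD: 3.964 Mbps × 6840 s × 1.08 = 29282.9 Mb
concert recording: 26.064 Mbps × 5160 s × 1.08 = 145249.5 Mb
training video: 5.064 Mbps × 837 s × 1.08 = 4577.7 Mb
Total: 288871.3 Mb = 36108.9 MB.
= 36.11 GB.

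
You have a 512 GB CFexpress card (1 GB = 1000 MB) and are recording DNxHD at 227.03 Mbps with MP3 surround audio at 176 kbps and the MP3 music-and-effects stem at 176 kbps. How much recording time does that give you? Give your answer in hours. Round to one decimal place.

Audio total: 176 + 176 = 352 kbps = 0.352 Mbps.
Total bitrate: 227.03 + 0.352 = 227.382 Mbps.
Capacity: 512 GB = 4,096,000 Mb.
Recording time: 4,096,000 / 227.382 = 18,014 s ≈ 5.00 hours.

5.0 hours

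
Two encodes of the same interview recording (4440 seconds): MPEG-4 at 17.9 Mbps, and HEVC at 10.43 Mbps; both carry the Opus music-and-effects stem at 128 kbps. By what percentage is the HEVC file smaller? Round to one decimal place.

Audio: 128 kbps = 0.128 Mbps.
MPEG-4: 18.028 Mbps × 4440 s = 80044.3 Mb = 9.318 GiB.
HEVC: 10.558 Mbps × 4440 s = 46877.5 Mb = 5.457 GiB.
Reduction: (1 − 5.457/9.318) × 100 = 41.44%.

41.4%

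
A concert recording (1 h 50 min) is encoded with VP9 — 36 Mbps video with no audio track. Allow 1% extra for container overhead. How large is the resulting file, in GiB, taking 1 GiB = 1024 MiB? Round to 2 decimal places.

27.94 GiB

1 h 50 min = 110 min = 6600 s
Total bitrate: 36 Mbps.
Stream data: 36.000 Mbps × 6600 s = 237600.0 Mb.
With 1% container overhead: ×1.01.
239,976 Mb = 29,997,000,000 bytes ÷ 1,073,741,824 = 27.94 GiB.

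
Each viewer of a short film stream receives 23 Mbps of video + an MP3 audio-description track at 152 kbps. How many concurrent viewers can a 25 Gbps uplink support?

Audio: 152 kbps = 0.152 Mbps.
Per-viewer media rate: 23.152 Mbps.
25 Gbps = 25,000 Mbps; 25,000 / 23.152 = 1079.82 → 1079 viewers.

1079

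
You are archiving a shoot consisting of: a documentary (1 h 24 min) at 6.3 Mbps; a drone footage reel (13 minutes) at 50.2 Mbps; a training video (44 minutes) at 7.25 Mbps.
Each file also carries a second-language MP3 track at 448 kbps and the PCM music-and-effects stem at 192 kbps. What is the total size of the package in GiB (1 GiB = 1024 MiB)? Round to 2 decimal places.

11.11 GiB

Audio total: 448 + 192 = 640 kbps = 0.640 Mbps.
documentary: 6.940 Mbps × 5040 s = 34977.6 Mb
drone footage reel: 50.840 Mbps × 780 s = 39655.2 Mb
training video: 7.890 Mbps × 2640 s = 20829.6 Mb
Total: 95462.4 Mb = 11932.8 MB.
= 11.11 GiB.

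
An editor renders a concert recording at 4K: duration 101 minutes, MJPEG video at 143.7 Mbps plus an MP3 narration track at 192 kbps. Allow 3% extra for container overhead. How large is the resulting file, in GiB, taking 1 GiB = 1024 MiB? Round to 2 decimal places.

101 min = 6060 s
Audio: 192 kbps = 0.192 Mbps.
Total bitrate: 143.7 + 0.192 = 143.892 Mbps.
Stream data: 143.892 Mbps × 6060 s = 871985.5 Mb.
With 3% container overhead: ×1.03.
898,145 Mb = 112,268,135,700 bytes ÷ 1,073,741,824 = 104.6 GiB.

104.56 GiB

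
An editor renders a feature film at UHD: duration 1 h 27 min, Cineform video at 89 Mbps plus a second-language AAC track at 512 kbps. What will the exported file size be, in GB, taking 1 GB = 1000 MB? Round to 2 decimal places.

1 h 27 min = 87 min = 5220 s
Audio: 512 kbps = 0.512 Mbps.
Total bitrate: 89 + 0.512 = 89.512 Mbps.
Stream data: 89.512 Mbps × 5220 s = 467252.6 Mb.
467,253 Mb ÷ 8 = 58,407 MB → 58.41 GB.

58.41 GB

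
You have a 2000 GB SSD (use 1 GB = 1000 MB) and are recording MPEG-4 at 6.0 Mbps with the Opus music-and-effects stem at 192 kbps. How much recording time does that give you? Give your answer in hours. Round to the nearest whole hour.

Audio: 192 kbps = 0.192 Mbps.
Total bitrate: 6.0 + 0.192 = 6.192 Mbps.
Capacity: 2000 GB = 16,000,000 Mb.
Recording time: 16,000,000 / 6.192 = 2,583,979 s ≈ 718 hours.

718 hours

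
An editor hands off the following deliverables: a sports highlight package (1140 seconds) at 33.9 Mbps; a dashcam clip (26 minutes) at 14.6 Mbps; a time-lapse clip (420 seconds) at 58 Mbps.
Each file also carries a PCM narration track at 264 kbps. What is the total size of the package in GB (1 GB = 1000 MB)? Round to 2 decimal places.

10.83 GB

Audio: 264 kbps = 0.264 Mbps.
sports highlight package: 34.164 Mbps × 1140 s = 38947.0 Mb
dashcam clip: 14.864 Mbps × 1560 s = 23187.8 Mb
time-lapse clip: 58.264 Mbps × 420 s = 24470.9 Mb
Total: 86605.7 Mb = 10825.7 MB.
= 10.83 GB.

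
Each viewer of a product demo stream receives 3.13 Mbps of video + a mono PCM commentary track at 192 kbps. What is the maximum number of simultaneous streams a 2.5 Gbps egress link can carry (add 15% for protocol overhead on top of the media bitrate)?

Audio: 192 kbps = 0.192 Mbps.
Per-viewer media rate: 3.322 Mbps.
On the wire with 15% overhead: 3.820 Mbps.
2.5 Gbps = 2,500 Mbps; 2,500 / 3.820 = 654.40 → 654 viewers.

654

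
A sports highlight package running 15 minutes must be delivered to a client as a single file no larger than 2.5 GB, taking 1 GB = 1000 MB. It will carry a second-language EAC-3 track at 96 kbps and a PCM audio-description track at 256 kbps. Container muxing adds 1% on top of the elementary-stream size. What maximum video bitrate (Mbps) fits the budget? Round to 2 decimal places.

Budget: 2.5 GB = 20000.0 Mb.
Stream payload after overhead: 20000.0 / 1.01 = 19802.0 Mb.
15 min = 900 s
Total bitrate budget: 19802.0 Mb / 900 s = 22.002 Mbps.
Audio total: 96 + 256 = 352 kbps = 0.352 Mbps.
Video: 22.002 − 0.352 = 21.650 Mbps.

21.65 Mbps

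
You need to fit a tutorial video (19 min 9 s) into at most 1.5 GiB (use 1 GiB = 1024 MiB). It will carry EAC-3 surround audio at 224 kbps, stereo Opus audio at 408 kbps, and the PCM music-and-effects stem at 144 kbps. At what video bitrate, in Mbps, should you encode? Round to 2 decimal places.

Budget: 1.5 GiB = 12884.9 Mb.
19 min 9 s = 1149 s
Total bitrate budget: 12884.9 Mb / 1149 s = 11.214 Mbps.
Audio total: 224 + 408 + 144 = 776 kbps = 0.776 Mbps.
Video: 11.214 − 0.776 = 10.438 Mbps.

10.44 Mbps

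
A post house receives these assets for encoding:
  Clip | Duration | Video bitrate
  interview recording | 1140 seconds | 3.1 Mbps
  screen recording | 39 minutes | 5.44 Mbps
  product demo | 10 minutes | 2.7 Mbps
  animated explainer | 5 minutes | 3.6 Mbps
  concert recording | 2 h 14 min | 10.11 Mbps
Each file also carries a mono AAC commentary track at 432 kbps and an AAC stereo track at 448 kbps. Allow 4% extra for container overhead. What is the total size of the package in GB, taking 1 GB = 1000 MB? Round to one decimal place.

14.5 GB

Audio total: 432 + 448 = 880 kbps = 0.880 Mbps.
interview recording: 3.980 Mbps × 1140 s × 1.04 = 4718.7 Mb
screen recording: 6.320 Mbps × 2340 s × 1.04 = 15380.4 Mb
product demo: 3.580 Mbps × 600 s × 1.04 = 2233.9 Mb
animated explainer: 4.480 Mbps × 300 s × 1.04 = 1397.8 Mb
concert recording: 10.990 Mbps × 8040 s × 1.04 = 91894.0 Mb
Total: 115624.7 Mb = 14453.1 MB.
= 14.45 GB.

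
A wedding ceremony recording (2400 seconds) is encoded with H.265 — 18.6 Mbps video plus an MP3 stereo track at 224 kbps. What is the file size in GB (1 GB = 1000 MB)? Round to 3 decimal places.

Audio: 224 kbps = 0.224 Mbps.
Total bitrate: 18.6 + 0.224 = 18.824 Mbps.
Stream data: 18.824 Mbps × 2400 s = 45177.6 Mb.
45,178 Mb ÷ 8 = 5,647 MB → 5.647 GB.

5.647 GB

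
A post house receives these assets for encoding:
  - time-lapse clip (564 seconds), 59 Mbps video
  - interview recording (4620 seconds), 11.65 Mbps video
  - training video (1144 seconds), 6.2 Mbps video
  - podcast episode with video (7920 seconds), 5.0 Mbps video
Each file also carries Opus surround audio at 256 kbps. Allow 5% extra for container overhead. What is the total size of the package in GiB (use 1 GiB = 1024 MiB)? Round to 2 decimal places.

16.80 GiB

Audio: 256 kbps = 0.256 Mbps.
time-lapse clip: 59.256 Mbps × 564 s × 1.05 = 35091.4 Mb
interview recording: 11.906 Mbps × 4620 s × 1.05 = 57756.0 Mb
training video: 6.456 Mbps × 1144 s × 1.05 = 7754.9 Mb
podcast episode with video: 5.256 Mbps × 7920 s × 1.05 = 43708.9 Mb
Total: 144311.3 Mb = 18038.9 MB.
= 16.80 GiB.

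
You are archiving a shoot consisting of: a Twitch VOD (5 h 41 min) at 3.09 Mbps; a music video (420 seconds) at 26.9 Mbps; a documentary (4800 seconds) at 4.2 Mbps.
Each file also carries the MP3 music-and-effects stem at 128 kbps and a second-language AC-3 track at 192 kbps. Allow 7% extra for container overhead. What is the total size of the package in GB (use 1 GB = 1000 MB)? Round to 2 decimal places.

Audio total: 128 + 192 = 320 kbps = 0.320 Mbps.
Twitch VOD: 3.410 Mbps × 20460 s × 1.07 = 74652.4 Mb
music video: 27.220 Mbps × 420 s × 1.07 = 12232.7 Mb
documentary: 4.520 Mbps × 4800 s × 1.07 = 23214.7 Mb
Total: 110099.8 Mb = 13762.5 MB.
= 13.76 GB.

13.76 GB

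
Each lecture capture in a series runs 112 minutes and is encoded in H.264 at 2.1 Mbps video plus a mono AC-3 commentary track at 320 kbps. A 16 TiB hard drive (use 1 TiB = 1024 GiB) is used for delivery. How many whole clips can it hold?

112 min = 6720 s
Audio: 320 kbps = 0.320 Mbps.
Total bitrate: 2.420 Mbps.
Per item: 2.420 Mbps × 6720 s = 16,262 Mb = 2,033 MB.
Capacity: 16 TiB = 140,737,488 Mb; 8654.16 items → 8654 complete.

8654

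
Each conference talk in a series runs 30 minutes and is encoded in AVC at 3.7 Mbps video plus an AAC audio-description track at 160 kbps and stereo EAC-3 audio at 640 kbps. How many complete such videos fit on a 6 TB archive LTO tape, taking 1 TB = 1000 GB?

5925

30 min = 1800 s
Audio total: 160 + 640 = 800 kbps = 0.800 Mbps.
Total bitrate: 4.500 Mbps.
Per item: 4.500 Mbps × 1800 s = 8,100 Mb = 1,012 MB.
Capacity: 6 TB = 48,000,000 Mb; 5925.93 items → 5925 complete.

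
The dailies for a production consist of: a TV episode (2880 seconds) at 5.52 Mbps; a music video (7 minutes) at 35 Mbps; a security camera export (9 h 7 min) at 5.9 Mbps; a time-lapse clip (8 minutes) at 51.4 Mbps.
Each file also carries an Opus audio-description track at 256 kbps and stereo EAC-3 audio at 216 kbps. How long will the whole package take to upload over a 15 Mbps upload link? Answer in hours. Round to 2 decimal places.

4.93 hours

Audio total: 256 + 216 = 472 kbps = 0.472 Mbps.
TV episode: 5.992 Mbps × 2880 s = 17257.0 Mb
music video: 35.472 Mbps × 420 s = 14898.2 Mb
security camera export: 6.372 Mbps × 32820 s = 209129.0 Mb
time-lapse clip: 51.872 Mbps × 480 s = 24898.6 Mb
Total: 266182.8 Mb = 33272.8 MB.
At 15 Mbps: 266182.8 / 15 = 17746 s ≈ 4.93 hours.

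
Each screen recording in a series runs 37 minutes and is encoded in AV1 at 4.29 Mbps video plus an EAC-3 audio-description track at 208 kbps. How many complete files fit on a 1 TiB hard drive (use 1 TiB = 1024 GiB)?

880

37 min = 2220 s
Audio: 208 kbps = 0.208 Mbps.
Total bitrate: 4.498 Mbps.
Per item: 4.498 Mbps × 2220 s = 9,986 Mb = 1,248 MB.
Capacity: 1 TiB = 8,796,093 Mb; 880.88 items → 880 complete.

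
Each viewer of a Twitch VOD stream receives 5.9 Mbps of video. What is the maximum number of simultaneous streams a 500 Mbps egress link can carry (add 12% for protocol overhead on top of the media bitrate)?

On the wire with 12% overhead: 6.608 Mbps.
500 Mbps = 500.0 Mbps; 500.0 / 6.608 = 75.67 → 75 viewers.

75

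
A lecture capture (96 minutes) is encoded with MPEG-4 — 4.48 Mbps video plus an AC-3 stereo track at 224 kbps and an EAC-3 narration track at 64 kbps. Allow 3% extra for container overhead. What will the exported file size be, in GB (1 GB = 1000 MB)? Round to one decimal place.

96 min = 5760 s
Audio total: 224 + 64 = 288 kbps = 0.288 Mbps.
Total bitrate: 4.48 + 0.288 = 4.768 Mbps.
Stream data: 4.768 Mbps × 5760 s = 27463.7 Mb.
With 3% container overhead: ×1.03.
28,288 Mb ÷ 8 = 3,536 MB → 3.536 GB.

3.5 GB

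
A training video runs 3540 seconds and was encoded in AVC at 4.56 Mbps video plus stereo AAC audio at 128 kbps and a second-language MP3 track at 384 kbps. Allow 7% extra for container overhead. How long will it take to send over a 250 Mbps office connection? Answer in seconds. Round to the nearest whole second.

77 seconds

Audio total: 128 + 384 = 512 kbps = 0.512 Mbps.
Total bitrate: 5.072 Mbps.
File: 5.072 Mbps × 3540 s = 17954.9 Mb.
With 7% container overhead: ×1.07. → 19211.7 Mb.
At 250 Mbps: 19211.7 / 250 = 76.8 s ≈ 76.8 seconds.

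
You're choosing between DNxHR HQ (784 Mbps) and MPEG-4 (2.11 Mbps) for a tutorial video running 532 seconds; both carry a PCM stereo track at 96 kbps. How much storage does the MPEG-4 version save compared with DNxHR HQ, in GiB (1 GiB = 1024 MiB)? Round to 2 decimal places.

Audio: 96 kbps = 0.096 Mbps.
DNxHR HQ: 784.096 Mbps × 532 s = 417139.1 Mb = 48.561 GiB.
MPEG-4: 2.206 Mbps × 532 s = 1173.6 Mb = 0.137 GiB.
Saving: 48.561 − 0.137 = 48.425 GiB.

48.42 GiB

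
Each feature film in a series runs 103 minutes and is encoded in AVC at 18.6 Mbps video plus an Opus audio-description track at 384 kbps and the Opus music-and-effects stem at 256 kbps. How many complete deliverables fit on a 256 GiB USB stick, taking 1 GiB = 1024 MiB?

18

103 min = 6180 s
Audio total: 384 + 256 = 640 kbps = 0.640 Mbps.
Total bitrate: 19.240 Mbps.
Per item: 19.240 Mbps × 6180 s = 118,903 Mb = 14,863 MB.
Capacity: 256 GiB = 2,199,023 Mb; 18.49 items → 18 complete.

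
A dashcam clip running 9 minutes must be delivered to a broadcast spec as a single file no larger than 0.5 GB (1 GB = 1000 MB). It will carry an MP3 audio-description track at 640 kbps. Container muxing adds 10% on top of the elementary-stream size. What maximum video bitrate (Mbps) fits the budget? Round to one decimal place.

Budget: 0.5 GB = 4000.0 Mb.
Stream payload after overhead: 4000.0 / 1.10 = 3636.4 Mb.
9 min = 540 s
Total bitrate budget: 3636.4 Mb / 540 s = 6.734 Mbps.
Audio: 640 kbps = 0.640 Mbps.
Video: 6.734 − 0.640 = 6.094 Mbps.

6.1 Mbps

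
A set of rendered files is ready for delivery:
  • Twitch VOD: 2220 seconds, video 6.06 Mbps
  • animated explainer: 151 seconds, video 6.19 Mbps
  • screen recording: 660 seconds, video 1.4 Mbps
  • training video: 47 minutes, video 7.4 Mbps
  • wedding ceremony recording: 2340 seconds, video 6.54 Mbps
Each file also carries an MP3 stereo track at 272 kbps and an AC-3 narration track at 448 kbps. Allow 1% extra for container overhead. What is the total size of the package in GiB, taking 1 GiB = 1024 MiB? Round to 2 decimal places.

6.75 GiB

Audio total: 272 + 448 = 720 kbps = 0.720 Mbps.
Twitch VOD: 6.780 Mbps × 2220 s × 1.01 = 15202.1 Mb
animated explainer: 6.910 Mbps × 151 s × 1.01 = 1053.8 Mb
screen recording: 2.120 Mbps × 660 s × 1.01 = 1413.2 Mb
training video: 8.120 Mbps × 2820 s × 1.01 = 23127.4 Mb
wedding ceremony recording: 7.260 Mbps × 2340 s × 1.01 = 17158.3 Mb
Total: 57954.8 Mb = 7244.4 MB.
= 6.747 GiB.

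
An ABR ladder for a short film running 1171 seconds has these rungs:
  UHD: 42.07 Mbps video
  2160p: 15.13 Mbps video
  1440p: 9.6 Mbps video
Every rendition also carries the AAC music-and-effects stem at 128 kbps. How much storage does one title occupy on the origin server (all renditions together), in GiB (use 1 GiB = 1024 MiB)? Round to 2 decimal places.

Audio: 128 kbps = 0.128 Mbps.
Sum of rendition bitrates: (42.07+0.128) + (15.13+0.128) + (9.6+0.128) = 67.184 Mbps.
× 1171 s = 78,672 Mb = 9,834 MB = 9.159 GiB.

9.16 GiB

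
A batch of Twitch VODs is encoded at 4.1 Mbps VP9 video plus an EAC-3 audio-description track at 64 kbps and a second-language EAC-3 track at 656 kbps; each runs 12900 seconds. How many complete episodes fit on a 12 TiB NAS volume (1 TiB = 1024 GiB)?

Audio total: 64 + 656 = 720 kbps = 0.720 Mbps.
Total bitrate: 4.820 Mbps.
Per item: 4.820 Mbps × 12900 s = 62,178 Mb = 7,772 MB.
Capacity: 12 TiB = 105,553,116 Mb; 1697.60 items → 1697 complete.

1697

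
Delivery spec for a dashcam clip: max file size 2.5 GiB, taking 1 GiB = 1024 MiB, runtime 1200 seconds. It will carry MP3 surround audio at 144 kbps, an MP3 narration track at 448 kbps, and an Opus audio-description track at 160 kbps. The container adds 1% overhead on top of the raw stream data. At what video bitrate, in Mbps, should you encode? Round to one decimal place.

Budget: 2.5 GiB = 21474.8 Mb.
Stream payload after overhead: 21474.8 / 1.01 = 21262.2 Mb.
Total bitrate budget: 21262.2 Mb / 1200 s = 17.719 Mbps.
Audio total: 144 + 448 + 160 = 752 kbps = 0.752 Mbps.
Video: 17.719 − 0.752 = 16.967 Mbps.

17.0 Mbps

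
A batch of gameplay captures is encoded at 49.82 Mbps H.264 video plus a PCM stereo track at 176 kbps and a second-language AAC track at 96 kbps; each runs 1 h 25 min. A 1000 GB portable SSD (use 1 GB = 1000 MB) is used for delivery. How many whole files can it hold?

31

1 h 25 min = 85 min = 5100 s
Audio total: 176 + 96 = 272 kbps = 0.272 Mbps.
Total bitrate: 50.092 Mbps.
Per item: 50.092 Mbps × 5100 s = 255,469 Mb = 31,934 MB.
Capacity: 1000 GB = 8,000,000 Mb; 31.31 items → 31 complete.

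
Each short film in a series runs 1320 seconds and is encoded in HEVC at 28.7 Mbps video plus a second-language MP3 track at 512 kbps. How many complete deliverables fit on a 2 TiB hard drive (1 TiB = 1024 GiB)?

Audio: 512 kbps = 0.512 Mbps.
Total bitrate: 29.212 Mbps.
Per item: 29.212 Mbps × 1320 s = 38,560 Mb = 4,820 MB.
Capacity: 2 TiB = 17,592,186 Mb; 456.23 items → 456 complete.

456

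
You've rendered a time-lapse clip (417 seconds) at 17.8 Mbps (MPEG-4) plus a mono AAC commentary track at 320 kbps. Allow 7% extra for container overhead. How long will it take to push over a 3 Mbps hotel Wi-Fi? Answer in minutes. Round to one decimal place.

Audio: 320 kbps = 0.320 Mbps.
Total bitrate: 18.120 Mbps.
File: 18.120 Mbps × 417 s = 7556.0 Mb.
With 7% container overhead: ×1.07. → 8085.0 Mb.
At 3 Mbps: 8085.0 / 3 = 2695.0 s ≈ 44.9 minutes.

44.9 minutes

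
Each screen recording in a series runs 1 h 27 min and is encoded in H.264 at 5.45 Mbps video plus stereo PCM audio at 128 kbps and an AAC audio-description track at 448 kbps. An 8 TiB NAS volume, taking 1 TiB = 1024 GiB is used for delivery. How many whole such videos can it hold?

2237

1 h 27 min = 87 min = 5220 s
Audio total: 128 + 448 = 576 kbps = 0.576 Mbps.
Total bitrate: 6.026 Mbps.
Per item: 6.026 Mbps × 5220 s = 31,456 Mb = 3,932 MB.
Capacity: 8 TiB = 70,368,744 Mb; 2237.07 items → 2237 complete.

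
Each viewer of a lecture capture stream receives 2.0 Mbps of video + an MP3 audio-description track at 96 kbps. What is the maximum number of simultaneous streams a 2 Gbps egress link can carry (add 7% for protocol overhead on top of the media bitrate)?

Audio: 96 kbps = 0.096 Mbps.
Per-viewer media rate: 2.096 Mbps.
On the wire with 7% overhead: 2.243 Mbps.
2 Gbps = 2,000 Mbps; 2,000 / 2.243 = 891.77 → 891 viewers.

891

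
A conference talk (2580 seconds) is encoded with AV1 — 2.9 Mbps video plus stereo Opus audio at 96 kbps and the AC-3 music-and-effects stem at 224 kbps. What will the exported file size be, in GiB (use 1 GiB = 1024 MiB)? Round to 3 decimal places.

0.967 GiB

Audio total: 96 + 224 = 320 kbps = 0.320 Mbps.
Total bitrate: 2.9 + 0.320 = 3.220 Mbps.
Stream data: 3.220 Mbps × 2580 s = 8307.6 Mb.
8,308 Mb = 1,038,450,000 bytes ÷ 1,073,741,824 = 0.9671 GiB.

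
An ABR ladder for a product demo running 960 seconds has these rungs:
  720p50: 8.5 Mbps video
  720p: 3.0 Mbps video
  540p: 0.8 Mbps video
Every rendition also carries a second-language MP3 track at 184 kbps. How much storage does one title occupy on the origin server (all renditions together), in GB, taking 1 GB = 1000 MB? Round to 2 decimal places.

1.54 GB

Audio: 184 kbps = 0.184 Mbps.
Sum of rendition bitrates: (8.5+0.184) + (3.0+0.184) + (0.8+0.184) = 12.852 Mbps.
× 960 s = 12,338 Mb = 1,542 MB = 1.542 GB.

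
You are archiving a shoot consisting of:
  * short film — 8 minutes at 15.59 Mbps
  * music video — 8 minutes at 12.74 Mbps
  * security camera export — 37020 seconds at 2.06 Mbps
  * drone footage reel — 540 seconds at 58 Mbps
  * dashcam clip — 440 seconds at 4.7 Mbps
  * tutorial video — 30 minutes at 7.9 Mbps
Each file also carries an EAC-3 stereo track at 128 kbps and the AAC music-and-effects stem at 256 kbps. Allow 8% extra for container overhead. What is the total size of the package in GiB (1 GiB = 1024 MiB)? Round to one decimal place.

19.3 GiB

Audio total: 128 + 256 = 384 kbps = 0.384 Mbps.
short film: 15.974 Mbps × 480 s × 1.08 = 8280.9 Mb
music video: 13.124 Mbps × 480 s × 1.08 = 6803.5 Mb
security camera export: 2.444 Mbps × 37020 s × 1.08 = 97715.0 Mb
drone footage reel: 58.384 Mbps × 540 s × 1.08 = 34049.5 Mb
dashcam clip: 5.084 Mbps × 440 s × 1.08 = 2415.9 Mb
tutorial video: 8.284 Mbps × 1800 s × 1.08 = 16104.1 Mb
Total: 165369.0 Mb = 20671.1 MB.
= 19.25 GiB.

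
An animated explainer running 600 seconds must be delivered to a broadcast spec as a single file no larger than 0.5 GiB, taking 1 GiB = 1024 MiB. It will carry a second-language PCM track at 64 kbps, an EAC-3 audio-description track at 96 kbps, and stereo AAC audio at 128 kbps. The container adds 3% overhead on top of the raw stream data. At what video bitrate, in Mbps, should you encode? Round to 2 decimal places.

Budget: 0.5 GiB = 4295.0 Mb.
Stream payload after overhead: 4295.0 / 1.03 = 4169.9 Mb.
Total bitrate budget: 4169.9 Mb / 600 s = 6.950 Mbps.
Audio total: 64 + 96 + 128 = 288 kbps = 0.288 Mbps.
Video: 6.950 − 0.288 = 6.662 Mbps.

6.66 Mbps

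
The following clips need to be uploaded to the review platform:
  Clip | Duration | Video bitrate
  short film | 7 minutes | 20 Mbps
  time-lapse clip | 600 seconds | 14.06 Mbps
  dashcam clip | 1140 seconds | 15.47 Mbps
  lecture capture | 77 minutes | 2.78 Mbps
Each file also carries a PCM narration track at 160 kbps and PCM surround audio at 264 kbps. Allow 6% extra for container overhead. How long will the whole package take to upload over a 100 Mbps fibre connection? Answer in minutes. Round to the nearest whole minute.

9 minutes

Audio total: 160 + 264 = 424 kbps = 0.424 Mbps.
short film: 20.424 Mbps × 420 s × 1.06 = 9092.8 Mb
time-lapse clip: 14.484 Mbps × 600 s × 1.06 = 9211.8 Mb
dashcam clip: 15.894 Mbps × 1140 s × 1.06 = 19206.3 Mb
lecture capture: 3.204 Mbps × 4620 s × 1.06 = 15690.6 Mb
Total: 53201.5 Mb = 6650.2 MB.
At 100 Mbps: 53201.5 / 100 = 532 s ≈ 8.87 minutes.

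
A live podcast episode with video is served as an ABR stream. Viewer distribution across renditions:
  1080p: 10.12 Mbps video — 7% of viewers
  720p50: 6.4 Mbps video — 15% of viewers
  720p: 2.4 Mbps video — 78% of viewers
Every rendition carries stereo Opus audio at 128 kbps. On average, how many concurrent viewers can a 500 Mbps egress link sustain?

136

Audio: 128 kbps = 0.128 Mbps.
Average per-viewer bitrate: 0.07×10.248 + 0.15×6.528 + 0.78×2.528 = 3.668 Mbps.
500 Mbps = 500.0 Mbps; 500.0 / 3.668 = 136.30 → 136.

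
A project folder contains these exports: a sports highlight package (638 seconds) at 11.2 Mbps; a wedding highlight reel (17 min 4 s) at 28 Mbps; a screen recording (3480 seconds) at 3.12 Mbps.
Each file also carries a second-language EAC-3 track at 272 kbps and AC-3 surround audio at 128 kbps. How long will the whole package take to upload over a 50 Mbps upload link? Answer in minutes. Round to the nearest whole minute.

Audio total: 272 + 128 = 400 kbps = 0.400 Mbps.
sports highlight package: 11.600 Mbps × 638 s = 7400.8 Mb
wedding highlight reel: 28.400 Mbps × 1024 s = 29081.6 Mb
screen recording: 3.520 Mbps × 3480 s = 12249.6 Mb
Total: 48732.0 Mb = 6091.5 MB.
At 50 Mbps: 48732.0 / 50 = 975 s ≈ 16.2 minutes.

16 minutes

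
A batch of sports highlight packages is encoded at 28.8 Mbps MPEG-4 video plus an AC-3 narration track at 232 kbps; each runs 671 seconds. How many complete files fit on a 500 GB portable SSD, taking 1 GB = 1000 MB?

Audio: 232 kbps = 0.232 Mbps.
Total bitrate: 29.032 Mbps.
Per item: 29.032 Mbps × 671 s = 19,480 Mb = 2,435 MB.
Capacity: 500 GB = 4,000,000 Mb; 205.33 items → 205 complete.

205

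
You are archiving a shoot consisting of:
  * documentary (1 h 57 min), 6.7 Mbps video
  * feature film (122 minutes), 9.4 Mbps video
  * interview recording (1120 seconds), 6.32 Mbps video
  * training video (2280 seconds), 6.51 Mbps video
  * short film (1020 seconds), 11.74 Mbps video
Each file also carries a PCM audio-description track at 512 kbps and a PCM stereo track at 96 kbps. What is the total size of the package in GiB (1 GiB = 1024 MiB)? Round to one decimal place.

Audio total: 512 + 96 = 608 kbps = 0.608 Mbps.
documentary: 7.308 Mbps × 7020 s = 51302.2 Mb
feature film: 10.008 Mbps × 7320 s = 73258.6 Mb
interview recording: 6.928 Mbps × 1120 s = 7759.4 Mb
training video: 7.118 Mbps × 2280 s = 16229.0 Mb
short film: 12.348 Mbps × 1020 s = 12595.0 Mb
Total: 161144.1 Mb = 20143.0 MB.
= 18.76 GiB.

18.8 GiB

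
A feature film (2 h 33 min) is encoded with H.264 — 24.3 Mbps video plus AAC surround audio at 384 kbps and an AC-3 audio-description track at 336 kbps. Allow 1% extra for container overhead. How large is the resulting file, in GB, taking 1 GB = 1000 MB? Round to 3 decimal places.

2 h 33 min = 153 min = 9180 s
Audio total: 384 + 336 = 720 kbps = 0.720 Mbps.
Total bitrate: 24.3 + 0.720 = 25.020 Mbps.
Stream data: 25.020 Mbps × 9180 s = 229683.6 Mb.
With 1% container overhead: ×1.01.
231,980 Mb ÷ 8 = 28,998 MB → 29.00 GB.

28.998 GB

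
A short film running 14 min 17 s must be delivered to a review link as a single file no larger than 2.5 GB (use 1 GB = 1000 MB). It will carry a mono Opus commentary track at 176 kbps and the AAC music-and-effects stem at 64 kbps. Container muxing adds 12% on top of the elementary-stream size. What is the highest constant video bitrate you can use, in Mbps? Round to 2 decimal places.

Budget: 2.5 GB = 20000.0 Mb.
Stream payload after overhead: 20000.0 / 1.12 = 17857.1 Mb.
14 min 17 s = 857 s
Total bitrate budget: 17857.1 Mb / 857 s = 20.837 Mbps.
Audio total: 176 + 64 = 240 kbps = 0.240 Mbps.
Video: 20.837 − 0.240 = 20.597 Mbps.

20.60 Mbps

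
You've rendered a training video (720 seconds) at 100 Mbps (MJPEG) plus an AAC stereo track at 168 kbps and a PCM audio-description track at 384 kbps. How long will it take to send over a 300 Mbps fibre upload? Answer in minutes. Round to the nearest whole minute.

4 minutes

Audio total: 168 + 384 = 552 kbps = 0.552 Mbps.
Total bitrate: 100.552 Mbps.
File: 100.552 Mbps × 720 s = 72397.4 Mb.
At 300 Mbps: 72397.4 / 300 = 241.3 s ≈ 4.02 minutes.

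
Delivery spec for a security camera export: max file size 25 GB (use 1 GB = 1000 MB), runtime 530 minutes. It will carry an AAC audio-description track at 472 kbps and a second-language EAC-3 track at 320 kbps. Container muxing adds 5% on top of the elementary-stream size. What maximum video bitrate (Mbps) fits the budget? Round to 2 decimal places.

Budget: 25 GB = 200000.0 Mb.
Stream payload after overhead: 200000.0 / 1.05 = 190476.2 Mb.
530 min = 31800 s
Total bitrate budget: 190476.2 Mb / 31800 s = 5.990 Mbps.
Audio total: 472 + 320 = 792 kbps = 0.792 Mbps.
Video: 5.990 − 0.792 = 5.198 Mbps.

5.20 Mbps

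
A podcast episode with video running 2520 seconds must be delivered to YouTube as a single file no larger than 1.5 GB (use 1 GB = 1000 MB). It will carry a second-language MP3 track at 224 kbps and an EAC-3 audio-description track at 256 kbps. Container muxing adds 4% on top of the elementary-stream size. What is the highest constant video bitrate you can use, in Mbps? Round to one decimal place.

4.1 Mbps

Budget: 1.5 GB = 12000.0 Mb.
Stream payload after overhead: 12000.0 / 1.04 = 11538.5 Mb.
Total bitrate budget: 11538.5 Mb / 2520 s = 4.579 Mbps.
Audio total: 224 + 256 = 480 kbps = 0.480 Mbps.
Video: 4.579 − 0.480 = 4.099 Mbps.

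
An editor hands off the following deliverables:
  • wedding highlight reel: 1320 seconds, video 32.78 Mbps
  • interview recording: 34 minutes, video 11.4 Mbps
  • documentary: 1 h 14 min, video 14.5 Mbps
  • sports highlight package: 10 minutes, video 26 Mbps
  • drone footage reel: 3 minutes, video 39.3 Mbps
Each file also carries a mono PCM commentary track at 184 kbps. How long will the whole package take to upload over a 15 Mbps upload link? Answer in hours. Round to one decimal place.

2.9 hours

Audio: 184 kbps = 0.184 Mbps.
wedding highlight reel: 32.964 Mbps × 1320 s = 43512.5 Mb
interview recording: 11.584 Mbps × 2040 s = 23631.4 Mb
documentary: 14.684 Mbps × 4440 s = 65197.0 Mb
sports highlight package: 26.184 Mbps × 600 s = 15710.4 Mb
drone footage reel: 39.484 Mbps × 180 s = 7107.1 Mb
Total: 155158.3 Mb = 19394.8 MB.
At 15 Mbps: 155158.3 / 15 = 10344 s ≈ 2.87 hours.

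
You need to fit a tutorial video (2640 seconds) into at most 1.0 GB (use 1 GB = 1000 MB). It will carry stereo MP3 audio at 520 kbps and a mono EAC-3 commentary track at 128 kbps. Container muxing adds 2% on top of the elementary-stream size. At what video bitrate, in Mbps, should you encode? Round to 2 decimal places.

Budget: 1.0 GB = 8000.0 Mb.
Stream payload after overhead: 8000.0 / 1.02 = 7843.1 Mb.
Total bitrate budget: 7843.1 Mb / 2640 s = 2.971 Mbps.
Audio total: 520 + 128 = 648 kbps = 0.648 Mbps.
Video: 2.971 − 0.648 = 2.323 Mbps.

2.32 Mbps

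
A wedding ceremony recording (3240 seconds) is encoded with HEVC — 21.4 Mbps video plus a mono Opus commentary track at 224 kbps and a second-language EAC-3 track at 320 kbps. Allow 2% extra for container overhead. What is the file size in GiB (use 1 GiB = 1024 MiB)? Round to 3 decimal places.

Audio total: 224 + 320 = 544 kbps = 0.544 Mbps.
Total bitrate: 21.4 + 0.544 = 21.944 Mbps.
Stream data: 21.944 Mbps × 3240 s = 71098.6 Mb.
With 2% container overhead: ×1.02.
72,521 Mb = 9,065,066,400 bytes ÷ 1,073,741,824 = 8.443 GiB.

8.443 GiB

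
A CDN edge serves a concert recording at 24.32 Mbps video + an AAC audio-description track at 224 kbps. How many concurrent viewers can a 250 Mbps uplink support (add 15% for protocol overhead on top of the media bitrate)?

8

Audio: 224 kbps = 0.224 Mbps.
Per-viewer media rate: 24.544 Mbps.
On the wire with 15% overhead: 28.226 Mbps.
250 Mbps = 250.0 Mbps; 250.0 / 28.226 = 8.86 → 8 viewers.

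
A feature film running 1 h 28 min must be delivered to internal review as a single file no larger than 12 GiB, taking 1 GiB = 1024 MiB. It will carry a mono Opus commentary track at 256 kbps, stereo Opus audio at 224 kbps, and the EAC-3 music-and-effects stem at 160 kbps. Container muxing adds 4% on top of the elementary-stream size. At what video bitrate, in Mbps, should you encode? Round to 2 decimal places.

18.13 Mbps

Budget: 12 GiB = 103079.2 Mb.
Stream payload after overhead: 103079.2 / 1.04 = 99114.6 Mb.
1 h 28 min = 88 min = 5280 s
Total bitrate budget: 99114.6 Mb / 5280 s = 18.772 Mbps.
Audio total: 256 + 224 + 160 = 640 kbps = 0.640 Mbps.
Video: 18.772 − 0.640 = 18.132 Mbps.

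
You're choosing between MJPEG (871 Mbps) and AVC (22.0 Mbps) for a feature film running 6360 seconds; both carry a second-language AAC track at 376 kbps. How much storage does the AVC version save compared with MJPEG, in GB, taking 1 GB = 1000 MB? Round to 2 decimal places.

Audio: 376 kbps = 0.376 Mbps.
MJPEG: 871.376 Mbps × 6360 s = 5541951.4 Mb = 692.744 GB.
AVC: 22.376 Mbps × 6360 s = 142311.4 Mb = 17.789 GB.
Saving: 692.744 − 17.789 = 674.955 GB.

674.96 GB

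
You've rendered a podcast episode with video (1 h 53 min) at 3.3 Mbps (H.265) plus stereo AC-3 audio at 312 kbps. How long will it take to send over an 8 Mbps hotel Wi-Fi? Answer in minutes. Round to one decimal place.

51.0 minutes

1 h 53 min = 113 min = 6780 s
Audio: 312 kbps = 0.312 Mbps.
Total bitrate: 3.612 Mbps.
File: 3.612 Mbps × 6780 s = 24489.4 Mb.
At 8 Mbps: 24489.4 / 8 = 3061.2 s ≈ 51 minutes.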